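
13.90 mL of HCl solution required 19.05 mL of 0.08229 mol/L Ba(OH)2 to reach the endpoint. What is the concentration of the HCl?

n(Ba(OH)2) delivered = 0.08229 x 0.01905 = 0.001568 mol.
The reaction is 2 HCl + 1 Ba(OH)2, so n(HCl) = 0.001568 x 2/1 = 0.003135 mol.
[HCl] = 0.003135 mol / 0.01390 L = 0.226 M.

0.226 M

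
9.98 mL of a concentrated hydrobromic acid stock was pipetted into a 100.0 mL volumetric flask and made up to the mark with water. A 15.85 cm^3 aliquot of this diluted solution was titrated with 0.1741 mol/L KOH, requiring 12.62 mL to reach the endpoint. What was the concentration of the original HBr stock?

n(KOH) = 0.1741 x 0.01262 = 0.002197 mol.
n(HBr) in the aliquot = 0.002197 mol.
[diluted HBr] = 0.002197 / 0.01585 = 0.1386 M.
Dilution factor = 100.0/9.980 = 10.02, so [stock] = 0.1386 x 10.02 = 1.39 M.

1.39 M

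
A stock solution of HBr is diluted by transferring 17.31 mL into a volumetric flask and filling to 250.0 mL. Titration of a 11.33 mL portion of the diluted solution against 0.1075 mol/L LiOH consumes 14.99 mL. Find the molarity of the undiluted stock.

2.05 M

n(LiOH) = 0.1075 x 0.01499 = 0.001611 mol.
n(HBr) in the aliquot = 0.001611 mol.
[diluted HBr] = 0.001611 / 0.01133 = 0.1422 M.
Dilution factor = 250.0/17.31 = 14.44, so [stock] = 0.1422 x 14.44 = 2.05 M.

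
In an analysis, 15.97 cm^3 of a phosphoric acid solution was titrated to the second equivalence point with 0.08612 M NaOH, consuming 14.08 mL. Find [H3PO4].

0.0380 M

n(NaOH) = 0.08612 x 0.01408 = 0.001213 mol.
At the second equivalence point, 2 mol OH^- react per mol H3PO4, so n(H3PO4) = 0.001213 / 2 = 0.0006063 mol.
[H3PO4] = 0.0006063 / 0.01597 L = 0.0380 M.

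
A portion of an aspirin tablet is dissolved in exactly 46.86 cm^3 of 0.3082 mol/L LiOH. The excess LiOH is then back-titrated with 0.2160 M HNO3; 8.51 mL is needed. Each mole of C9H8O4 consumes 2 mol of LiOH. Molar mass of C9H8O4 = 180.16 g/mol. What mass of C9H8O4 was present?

Total n(LiOH) added = 0.3082 x 0.04686 = 0.01444 mol.
n(HNO3) used = 0.2160 x 0.008510 = 0.001838 mol, which equals the excess n(LiOH).
So n(LiOH) consumed by the sample = 0.01444 - 0.001838 = 0.01260 mol.
n(C9H8O4) = 0.01260 / 2 = 0.006302 mol.
mass = 0.006302 mol x 180.16 g/mol = 1.14 g.

1.14 g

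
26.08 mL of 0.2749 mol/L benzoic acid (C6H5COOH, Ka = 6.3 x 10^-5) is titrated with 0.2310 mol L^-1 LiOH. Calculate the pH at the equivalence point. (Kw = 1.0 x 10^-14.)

n(C6H5COOH) = 0.2749 x 0.02608 = 0.007169 mol; V(LiOH) at equivalence = 0.007169/0.2310 = 0.03104 L.
At equivalence all the acid is converted to C6H5COO-; total volume = 0.02608 + 0.03104 = 0.05712 L, so [C6H5COO-] = 0.007169/0.05712 = 0.1255 M.
Kb = Kw/Ka = 1.0e-14 / 6.3 x 10^-5 = 1.59e-10.
[OH^-] = sqrt(Kb x [C6H5COO-]) = sqrt(1.59e-10 x 0.1255) = 4.46e-6 M.
pOH = 5.35, so pH = 14.00 - 5.35 = 8.65.

8.65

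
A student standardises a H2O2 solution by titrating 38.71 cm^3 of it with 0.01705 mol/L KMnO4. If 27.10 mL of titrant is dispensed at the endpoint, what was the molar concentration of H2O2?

n(KMnO4) = 0.01705 x 0.02710 = 0.0004621 mol.
From the balanced equation, 2 mol KMnO4 reacts with 5 mol H2O2, so n(H2O2) = 0.0004621 x 5/2 = 0.001155 mol.
[H2O2] = 0.001155 / 0.03871 L = 0.0298 M.

0.0298 M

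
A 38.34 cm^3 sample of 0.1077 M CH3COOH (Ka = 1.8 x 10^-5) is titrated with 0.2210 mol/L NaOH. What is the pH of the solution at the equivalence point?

n(CH3COOH) = 0.1077 x 0.03834 = 0.004129 mol; V(NaOH) at equivalence = 0.004129/0.2210 = 0.01868 L.
At equivalence all the acid is converted to CH3COO-; total volume = 0.03834 + 0.01868 = 0.05702 L, so [CH3COO-] = 0.004129/0.05702 = 0.07241 M.
Kb = Kw/Ka = 1.0e-14 / 1.8 x 10^-5 = 5.56e-10.
[OH^-] = sqrt(Kb x [CH3COO-]) = sqrt(5.56e-10 x 0.07241) = 6.34e-6 M.
pOH = 5.20, so pH = 14.00 - 5.20 = 8.80.

8.80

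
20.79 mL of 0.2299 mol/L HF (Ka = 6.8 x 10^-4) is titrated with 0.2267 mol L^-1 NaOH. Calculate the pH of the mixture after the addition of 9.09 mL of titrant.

Initial n(HF) = 0.2299 x 0.02079 = 0.004780 mol.
n(NaOH) added = 0.2267 x 0.009090 = 0.002061 mol, converting that many moles of HF to F-.
Remaining n(HF) = 0.002719 mol; n(F-) = 0.002061 mol.
By Henderson-Hasselbalch, pH = pKa + log([A^-]/[HA]) = 3.17 + log(0.002061/0.002719) = 3.17 + (-0.12) = 3.05.

3.05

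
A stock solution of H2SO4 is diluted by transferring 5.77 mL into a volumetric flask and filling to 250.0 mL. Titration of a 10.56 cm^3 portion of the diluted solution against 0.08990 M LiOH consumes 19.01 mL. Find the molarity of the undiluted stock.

n(LiOH) = 0.08990 x 0.01901 = 0.001709 mol.
n(H2SO4) in the aliquot = 0.001709 x 1/2 = 0.0008545 mol.
[diluted H2SO4] = 0.0008545 / 0.01056 = 0.08092 M.
Dilution factor = 250.0/5.770 = 43.33, so [stock] = 0.08092 x 43.33 = 3.51 M.

3.51 M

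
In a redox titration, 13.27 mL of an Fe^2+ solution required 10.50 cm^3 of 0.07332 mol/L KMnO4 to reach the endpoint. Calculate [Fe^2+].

0.290 M

n(KMnO4) = 0.07332 x 0.01050 = 0.0007699 mol.
From the balanced equation, 1 mol KMnO4 reacts with 5 mol Fe^2+, so n(Fe^2+) = 0.0007699 x 5/1 = 0.003849 mol.
[Fe^2+] = 0.003849 / 0.01327 L = 0.290 M.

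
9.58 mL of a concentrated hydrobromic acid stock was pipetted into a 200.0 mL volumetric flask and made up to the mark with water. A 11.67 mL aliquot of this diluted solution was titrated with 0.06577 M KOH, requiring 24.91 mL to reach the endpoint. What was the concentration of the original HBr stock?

n(KOH) = 0.06577 x 0.02491 = 0.001638 mol.
n(HBr) in the aliquot = 0.001638 mol.
[diluted HBr] = 0.001638 / 0.01167 = 0.1404 M.
Dilution factor = 200.0/9.580 = 20.88, so [stock] = 0.1404 x 20.88 = 2.93 M.

2.93 M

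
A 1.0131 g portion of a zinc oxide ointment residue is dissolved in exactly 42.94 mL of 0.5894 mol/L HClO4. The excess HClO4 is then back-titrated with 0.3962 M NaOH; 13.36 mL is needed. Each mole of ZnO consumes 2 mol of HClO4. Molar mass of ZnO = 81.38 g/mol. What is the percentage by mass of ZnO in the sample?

Total n(HClO4) added = 0.5894 x 0.04294 = 0.02531 mol.
n(NaOH) used = 0.3962 x 0.01336 = 0.005293 mol, which equals the excess n(HClO4).
So n(HClO4) consumed by the sample = 0.02531 - 0.005293 = 0.02002 mol.
n(ZnO) = 0.02002 / 2 = 0.01001 mol.
mass ZnO = 0.01001 x 81.38 = 0.8144 g, so %ZnO = 0.8144/1.0131 x 100 = 80.4%.

80.4%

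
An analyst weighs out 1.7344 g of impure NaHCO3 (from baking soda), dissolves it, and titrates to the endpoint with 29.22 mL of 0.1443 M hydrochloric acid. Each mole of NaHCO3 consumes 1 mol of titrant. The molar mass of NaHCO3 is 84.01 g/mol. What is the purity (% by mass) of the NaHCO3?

n(HCl) = 0.1443 x 0.02922 = 0.004216 mol.
n(NaHCO3) = 0.004216 / 1 = 0.004216 mol.
mass of NaHCO3 = 0.004216 x 84.01 = 0.3542 g.
% purity = 0.3542 / 1.7344 x 100 = 20.4%.

20.4%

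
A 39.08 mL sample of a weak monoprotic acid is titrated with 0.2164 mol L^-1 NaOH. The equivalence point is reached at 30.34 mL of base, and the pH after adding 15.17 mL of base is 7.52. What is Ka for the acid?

3.0 x 10^-8

15.17 mL is half of the equivalence volume, so this is the half-equivalence point where [HA] = [A^-].
At half-equivalence pH = pKa, so pKa = 7.52.
Ka = 10^(-7.52) = 3.0 x 10^-8.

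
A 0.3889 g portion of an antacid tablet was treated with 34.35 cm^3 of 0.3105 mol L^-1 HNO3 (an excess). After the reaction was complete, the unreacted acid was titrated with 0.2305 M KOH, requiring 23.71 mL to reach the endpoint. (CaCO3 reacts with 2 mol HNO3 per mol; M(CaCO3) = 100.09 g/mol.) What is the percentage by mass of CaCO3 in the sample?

Total n(HNO3) added = 0.3105 x 0.03435 = 0.01067 mol.
n(KOH) used = 0.2305 x 0.02371 = 0.005465 mol, which equals the excess n(HNO3).
So n(HNO3) consumed by the sample = 0.01067 - 0.005465 = 0.005201 mol.
n(CaCO3) = 0.005201 / 2 = 0.002600 mol.
mass CaCO3 = 0.002600 x 100.09 = 0.2603 g, so %CaCO3 = 0.2603/0.3889 x 100 = 66.9%.

66.9%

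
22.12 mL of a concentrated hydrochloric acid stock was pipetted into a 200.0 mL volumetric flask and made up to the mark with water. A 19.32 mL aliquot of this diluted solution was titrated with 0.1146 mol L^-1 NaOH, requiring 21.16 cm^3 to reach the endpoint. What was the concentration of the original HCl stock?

n(NaOH) = 0.1146 x 0.02116 = 0.002425 mol.
n(HCl) in the aliquot = 0.002425 mol.
[diluted HCl] = 0.002425 / 0.01932 = 0.1255 M.
Dilution factor = 200.0/22.12 = 9.042, so [stock] = 0.1255 x 9.042 = 1.13 M.

1.13 M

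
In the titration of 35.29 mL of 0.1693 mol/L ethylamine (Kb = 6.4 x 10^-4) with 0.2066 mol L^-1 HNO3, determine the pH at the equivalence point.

n(C2H5NH2) = 0.1693 x 0.03529 = 0.005975 mol; V(HNO3) at equivalence = 0.005975/0.2066 = 0.02892 L.
At equivalence the base is fully converted to C2H5NH3+; total volume = 0.06421 L, so [C2H5NH3+] = 0.005975/0.06421 = 0.09305 M.
Ka(C2H5NH3+) = Kw/Kb = 1.0e-14 / 6.4 x 10^-4 = 1.56e-11.
[H^+] = sqrt(Ka x [C2H5NH3+]) = sqrt(1.56e-11 x 0.09305) = 1.21e-6 M.
pH = -log(1.21e-6) = 5.92.

5.92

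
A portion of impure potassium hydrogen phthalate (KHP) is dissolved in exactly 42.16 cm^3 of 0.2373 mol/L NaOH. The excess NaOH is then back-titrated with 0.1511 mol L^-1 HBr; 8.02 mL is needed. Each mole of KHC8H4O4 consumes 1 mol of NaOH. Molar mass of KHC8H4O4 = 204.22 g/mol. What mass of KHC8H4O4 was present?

Total n(NaOH) added = 0.2373 x 0.04216 = 0.01000 mol.
n(HBr) used = 0.1511 x 0.008020 = 0.001212 mol, which equals the excess n(NaOH).
So n(NaOH) consumed by the sample = 0.01000 - 0.001212 = 0.008793 mol.
n(KHC8H4O4) = 0.008793 / 1 = 0.008793 mol.
mass = 0.008793 mol x 204.22 g/mol = 1.80 g.

1.80 g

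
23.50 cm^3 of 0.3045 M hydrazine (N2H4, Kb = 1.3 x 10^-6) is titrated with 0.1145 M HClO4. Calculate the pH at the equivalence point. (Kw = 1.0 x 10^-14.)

4.60

n(N2H4) = 0.3045 x 0.02350 = 0.007156 mol; V(HClO4) at equivalence = 0.007156/0.1145 = 0.06250 L.
At equivalence the base is fully converted to N2H5+; total volume = 0.08600 L, so [N2H5+] = 0.007156/0.08600 = 0.08321 M.
Ka(N2H5+) = Kw/Kb = 1.0e-14 / 1.3 x 10^-6 = 7.69e-9.
[H^+] = sqrt(Ka x [N2H5+]) = sqrt(7.69e-9 x 0.08321) = 2.53e-5 M.
pH = -log(2.53e-5) = 4.60.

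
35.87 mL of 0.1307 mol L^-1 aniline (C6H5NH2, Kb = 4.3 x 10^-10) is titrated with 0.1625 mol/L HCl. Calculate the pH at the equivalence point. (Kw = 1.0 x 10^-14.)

2.89

n(C6H5NH2) = 0.1307 x 0.03587 = 0.004688 mol; V(HCl) at equivalence = 0.004688/0.1625 = 0.02885 L.
At equivalence the base is fully converted to C6H5NH3+; total volume = 0.06472 L, so [C6H5NH3+] = 0.004688/0.06472 = 0.07244 M.
Ka(C6H5NH3+) = Kw/Kb = 1.0e-14 / 4.3 x 10^-10 = 2.33e-5.
[H^+] = sqrt(Ka x [C6H5NH3+]) = sqrt(2.33e-5 x 0.07244) = 0.00130 M.
pH = -log(0.00130) = 2.89.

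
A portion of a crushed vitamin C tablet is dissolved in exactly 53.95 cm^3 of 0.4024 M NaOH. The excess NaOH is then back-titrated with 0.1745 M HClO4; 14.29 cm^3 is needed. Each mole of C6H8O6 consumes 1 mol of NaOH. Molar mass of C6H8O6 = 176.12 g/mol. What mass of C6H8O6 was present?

Total n(NaOH) added = 0.4024 x 0.05395 = 0.02171 mol.
n(HClO4) used = 0.1745 x 0.01429 = 0.002494 mol, which equals the excess n(NaOH).
So n(NaOH) consumed by the sample = 0.02171 - 0.002494 = 0.01922 mol.
n(C6H8O6) = 0.01922 / 1 = 0.01922 mol.
mass = 0.01922 mol x 176.12 g/mol = 3.38 g.

3.38 g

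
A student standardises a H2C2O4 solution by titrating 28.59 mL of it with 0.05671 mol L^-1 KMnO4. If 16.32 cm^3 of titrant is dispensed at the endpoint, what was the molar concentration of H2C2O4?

0.0809 M

n(KMnO4) = 0.05671 x 0.01632 = 0.0009255 mol.
From the balanced equation, 2 mol KMnO4 reacts with 5 mol H2C2O4, so n(H2C2O4) = 0.0009255 x 5/2 = 0.002314 mol.
[H2C2O4] = 0.002314 / 0.02859 L = 0.0809 M.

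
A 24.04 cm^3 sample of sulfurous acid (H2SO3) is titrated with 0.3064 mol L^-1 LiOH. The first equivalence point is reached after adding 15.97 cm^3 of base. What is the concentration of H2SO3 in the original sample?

0.204 M

n(LiOH) = 0.3064 x 0.01597 = 0.004893 mol.
At the first equivalence point, 1 mol OH^- react per mol H2SO3, so n(H2SO3) = 0.004893 / 1 = 0.004893 mol.
[H2SO3] = 0.004893 / 0.02404 L = 0.204 M.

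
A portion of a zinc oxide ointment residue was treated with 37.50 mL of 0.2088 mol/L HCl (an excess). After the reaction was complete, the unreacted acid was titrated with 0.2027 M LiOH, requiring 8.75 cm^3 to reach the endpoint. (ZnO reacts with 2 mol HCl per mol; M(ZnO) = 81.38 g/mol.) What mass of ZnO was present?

Total n(HCl) added = 0.2088 x 0.03750 = 0.007830 mol.
n(LiOH) used = 0.2027 x 0.008750 = 0.001774 mol, which equals the excess n(HCl).
So n(HCl) consumed by the sample = 0.007830 - 0.001774 = 0.006056 mol.
n(ZnO) = 0.006056 / 2 = 0.003028 mol.
mass = 0.003028 mol x 81.38 g/mol = 0.246 g.

0.246 g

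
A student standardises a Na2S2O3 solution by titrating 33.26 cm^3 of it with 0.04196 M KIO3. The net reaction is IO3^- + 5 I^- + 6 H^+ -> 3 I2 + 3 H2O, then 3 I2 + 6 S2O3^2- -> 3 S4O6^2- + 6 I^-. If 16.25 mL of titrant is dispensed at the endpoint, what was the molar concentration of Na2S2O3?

0.123 M

n(KIO3) = 0.04196 x 0.01625 = 0.0006818 mol.
From the balanced equation, 1 mol KIO3 reacts with 6 mol Na2S2O3, so n(Na2S2O3) = 0.0006818 x 6/1 = 0.004091 mol.
[Na2S2O3] = 0.004091 / 0.03326 L = 0.123 M.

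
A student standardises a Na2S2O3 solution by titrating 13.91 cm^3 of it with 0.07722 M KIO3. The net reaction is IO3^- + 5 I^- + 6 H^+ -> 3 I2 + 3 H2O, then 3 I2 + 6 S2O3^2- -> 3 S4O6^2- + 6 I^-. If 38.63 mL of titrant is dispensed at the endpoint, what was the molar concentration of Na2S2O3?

1.29 M

n(KIO3) = 0.07722 x 0.03863 = 0.002983 mol.
From the balanced equation, 1 mol KIO3 reacts with 6 mol Na2S2O3, so n(Na2S2O3) = 0.002983 x 6/1 = 0.01790 mol.
[Na2S2O3] = 0.01790 / 0.01391 L = 1.29 M.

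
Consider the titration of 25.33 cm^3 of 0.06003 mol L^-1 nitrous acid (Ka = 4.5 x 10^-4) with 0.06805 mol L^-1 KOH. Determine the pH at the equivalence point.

7.93

n(HNO2) = 0.06003 x 0.02533 = 0.001521 mol; V(KOH) at equivalence = 0.001521/0.06805 = 0.02234 L.
At equivalence all the acid is converted to NO2-; total volume = 0.02533 + 0.02234 = 0.04767 L, so [NO2-] = 0.001521/0.04767 = 0.03189 M.
Kb = Kw/Ka = 1.0e-14 / 4.5 x 10^-4 = 2.22e-11.
[OH^-] = sqrt(Kb x [NO2-]) = sqrt(2.22e-11 x 0.03189) = 8.42e-7 M.
pOH = 6.07, so pH = 14.00 - 6.07 = 7.93.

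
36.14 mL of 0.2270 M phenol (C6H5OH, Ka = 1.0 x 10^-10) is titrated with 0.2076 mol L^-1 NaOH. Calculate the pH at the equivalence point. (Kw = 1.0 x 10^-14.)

n(C6H5OH) = 0.2270 x 0.03614 = 0.008204 mol; V(NaOH) at equivalence = 0.008204/0.2076 = 0.03952 L.
At equivalence all the acid is converted to C6H5O-; total volume = 0.03614 + 0.03952 = 0.07566 L, so [C6H5O-] = 0.008204/0.07566 = 0.1084 M.
Kb = Kw/Ka = 1.0e-14 / 1.0 x 10^-10 = 0.000100.
[OH^-] = sqrt(Kb x [C6H5O-]) = sqrt(0.000100 x 0.1084) = 0.00329 M.
pOH = 2.48, so pH = 14.00 - 2.48 = 11.52.

11.52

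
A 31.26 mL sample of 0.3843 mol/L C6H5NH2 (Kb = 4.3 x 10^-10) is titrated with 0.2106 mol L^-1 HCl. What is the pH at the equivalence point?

2.75

n(C6H5NH2) = 0.3843 x 0.03126 = 0.01201 mol; V(HCl) at equivalence = 0.01201/0.2106 = 0.05704 L.
At equivalence the base is fully converted to C6H5NH3+; total volume = 0.08830 L, so [C6H5NH3+] = 0.01201/0.08830 = 0.1360 M.
Ka(C6H5NH3+) = Kw/Kb = 1.0e-14 / 4.3 x 10^-10 = 2.33e-5.
[H^+] = sqrt(Ka x [C6H5NH3+]) = sqrt(2.33e-5 x 0.1360) = 0.00178 M.
pH = -log(0.00178) = 2.75.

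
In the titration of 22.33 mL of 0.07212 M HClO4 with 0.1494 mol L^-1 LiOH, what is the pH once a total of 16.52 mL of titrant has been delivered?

n(acid) = 0.07212 x 0.02233 = 0.001610 mol; n(LiOH) added = 0.1494 x 0.01652 = 0.002468 mol.
Base is in excess by 0.002468 - 0.001610 = 0.0008576 mol in a total volume of 0.03885 L.
[OH^-] = 0.0008576/0.03885 = 0.02208 M, so pOH = 1.66 and pH = 14.00 - 1.66 = 12.34.

12.34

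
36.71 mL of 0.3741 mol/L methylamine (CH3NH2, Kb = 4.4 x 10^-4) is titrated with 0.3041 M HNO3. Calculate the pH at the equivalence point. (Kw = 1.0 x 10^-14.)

5.71

n(CH3NH2) = 0.3741 x 0.03671 = 0.01373 mol; V(HNO3) at equivalence = 0.01373/0.3041 = 0.04516 L.
At equivalence the base is fully converted to CH3NH3+; total volume = 0.08187 L, so [CH3NH3+] = 0.01373/0.08187 = 0.1677 M.
Ka(CH3NH3+) = Kw/Kb = 1.0e-14 / 4.4 x 10^-4 = 2.27e-11.
[H^+] = sqrt(Ka x [CH3NH3+]) = sqrt(2.27e-11 x 0.1677) = 1.95e-6 M.
pH = -log(1.95e-6) = 5.71.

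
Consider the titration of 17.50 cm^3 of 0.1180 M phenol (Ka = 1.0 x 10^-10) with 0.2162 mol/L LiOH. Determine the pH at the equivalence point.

n(C6H5OH) = 0.1180 x 0.01750 = 0.002065 mol; V(LiOH) at equivalence = 0.002065/0.2162 = 0.009551 L.
At equivalence all the acid is converted to C6H5O-; total volume = 0.01750 + 0.009551 = 0.02705 L, so [C6H5O-] = 0.002065/0.02705 = 0.07634 M.
Kb = Kw/Ka = 1.0e-14 / 1.0 x 10^-10 = 0.000100.
[OH^-] = sqrt(Kb x [C6H5O-]) = sqrt(0.000100 x 0.07634) = 0.00276 M.
pOH = 2.56, so pH = 14.00 - 2.56 = 11.44.

11.44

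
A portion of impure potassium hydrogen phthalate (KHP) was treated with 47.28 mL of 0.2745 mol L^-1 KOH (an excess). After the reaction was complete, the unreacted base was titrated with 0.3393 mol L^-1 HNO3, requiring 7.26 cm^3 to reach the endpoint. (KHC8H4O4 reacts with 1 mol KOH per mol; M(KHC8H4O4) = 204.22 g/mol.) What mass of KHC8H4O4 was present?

2.15 g

Total n(KOH) added = 0.2745 x 0.04728 = 0.01298 mol.
n(HNO3) used = 0.3393 x 0.007260 = 0.002463 mol, which equals the excess n(KOH).
So n(KOH) consumed by the sample = 0.01298 - 0.002463 = 0.01052 mol.
n(KHC8H4O4) = 0.01052 / 1 = 0.01052 mol.
mass = 0.01052 mol x 204.22 g/mol = 2.15 g.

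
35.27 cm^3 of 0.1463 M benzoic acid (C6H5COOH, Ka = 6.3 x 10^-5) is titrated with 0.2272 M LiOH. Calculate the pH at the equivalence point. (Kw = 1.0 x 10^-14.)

n(C6H5COOH) = 0.1463 x 0.03527 = 0.005160 mol; V(LiOH) at equivalence = 0.005160/0.2272 = 0.02271 L.
At equivalence all the acid is converted to C6H5COO-; total volume = 0.03527 + 0.02271 = 0.05798 L, so [C6H5COO-] = 0.005160/0.05798 = 0.08899 M.
Kb = Kw/Ka = 1.0e-14 / 6.3 x 10^-5 = 1.59e-10.
[OH^-] = sqrt(Kb x [C6H5COO-]) = sqrt(1.59e-10 x 0.08899) = 3.76e-6 M.
pOH = 5.42, so pH = 14.00 - 5.42 = 8.58.

8.58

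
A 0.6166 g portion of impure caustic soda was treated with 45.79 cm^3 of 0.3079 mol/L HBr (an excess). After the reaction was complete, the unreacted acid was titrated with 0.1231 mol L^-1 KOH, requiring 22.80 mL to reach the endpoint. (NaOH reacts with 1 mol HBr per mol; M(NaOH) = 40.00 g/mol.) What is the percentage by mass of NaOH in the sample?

Total n(HBr) added = 0.3079 x 0.04579 = 0.01410 mol.
n(KOH) used = 0.1231 x 0.02280 = 0.002807 mol, which equals the excess n(HBr).
So n(HBr) consumed by the sample = 0.01410 - 0.002807 = 0.01129 mol.
n(NaOH) = 0.01129 / 1 = 0.01129 mol.
mass NaOH = 0.01129 x 40.00 = 0.4517 g, so %NaOH = 0.4517/0.6166 x 100 = 73.3%.

73.3%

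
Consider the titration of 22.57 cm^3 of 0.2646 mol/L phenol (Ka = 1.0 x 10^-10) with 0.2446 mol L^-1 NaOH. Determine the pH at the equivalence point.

n(C6H5OH) = 0.2646 x 0.02257 = 0.005972 mol; V(NaOH) at equivalence = 0.005972/0.2446 = 0.02442 L.
At equivalence all the acid is converted to C6H5O-; total volume = 0.02257 + 0.02442 = 0.04699 L, so [C6H5O-] = 0.005972/0.04699 = 0.1271 M.
Kb = Kw/Ka = 1.0e-14 / 1.0 x 10^-10 = 0.000100.
[OH^-] = sqrt(Kb x [C6H5O-]) = sqrt(0.000100 x 0.1271) = 0.00357 M.
pOH = 2.45, so pH = 14.00 - 2.45 = 11.55.

11.55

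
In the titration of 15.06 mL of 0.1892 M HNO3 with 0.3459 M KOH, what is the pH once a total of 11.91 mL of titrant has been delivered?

n(acid) = 0.1892 x 0.01506 = 0.002849 mol; n(KOH) added = 0.3459 x 0.01191 = 0.004120 mol.
Base is in excess by 0.004120 - 0.002849 = 0.001270 mol in a total volume of 0.02697 L.
[OH^-] = 0.001270/0.02697 = 0.04710 M, so pOH = 1.33 and pH = 14.00 - 1.33 = 12.67.

12.67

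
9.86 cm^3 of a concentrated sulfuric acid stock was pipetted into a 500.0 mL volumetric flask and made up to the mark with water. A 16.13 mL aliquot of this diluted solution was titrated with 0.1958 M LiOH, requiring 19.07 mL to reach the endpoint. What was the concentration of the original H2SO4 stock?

n(LiOH) = 0.1958 x 0.01907 = 0.003734 mol.
n(H2SO4) in the aliquot = 0.003734 x 1/2 = 0.001867 mol.
[diluted H2SO4] = 0.001867 / 0.01613 = 0.1157 M.
Dilution factor = 500.0/9.860 = 50.71, so [stock] = 0.1157 x 50.71 = 5.87 M.

5.87 M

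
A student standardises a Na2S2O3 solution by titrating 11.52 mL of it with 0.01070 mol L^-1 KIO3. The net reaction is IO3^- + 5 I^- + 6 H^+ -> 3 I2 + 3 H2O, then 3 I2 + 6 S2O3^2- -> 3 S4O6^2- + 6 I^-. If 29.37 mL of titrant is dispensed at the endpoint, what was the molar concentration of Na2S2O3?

0.164 M

n(KIO3) = 0.01070 x 0.02937 = 0.0003143 mol.
From the balanced equation, 1 mol KIO3 reacts with 6 mol Na2S2O3, so n(Na2S2O3) = 0.0003143 x 6/1 = 0.001886 mol.
[Na2S2O3] = 0.001886 / 0.01152 L = 0.164 M.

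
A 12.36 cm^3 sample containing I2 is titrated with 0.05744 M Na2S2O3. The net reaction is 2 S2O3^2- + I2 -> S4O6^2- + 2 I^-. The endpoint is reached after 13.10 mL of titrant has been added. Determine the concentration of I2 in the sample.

0.0304 M

n(Na2S2O3) = 0.05744 x 0.01310 = 0.0007525 mol.
From the balanced equation, 2 mol Na2S2O3 reacts with 1 mol I2, so n(I2) = 0.0007525 x 1/2 = 0.0003762 mol.
[I2] = 0.0003762 / 0.01236 L = 0.0304 M.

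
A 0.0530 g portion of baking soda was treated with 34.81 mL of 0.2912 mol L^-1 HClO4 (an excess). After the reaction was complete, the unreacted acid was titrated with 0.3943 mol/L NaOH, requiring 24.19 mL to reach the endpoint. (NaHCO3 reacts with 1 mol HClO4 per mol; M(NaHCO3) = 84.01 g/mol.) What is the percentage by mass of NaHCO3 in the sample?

94.9%

Total n(HClO4) added = 0.2912 x 0.03481 = 0.01014 mol.
n(NaOH) used = 0.3943 x 0.02419 = 0.009538 mol, which equals the excess n(HClO4).
So n(HClO4) consumed by the sample = 0.01014 - 0.009538 = 0.0005986 mol.
n(NaHCO3) = 0.0005986 / 1 = 0.0005986 mol.
mass NaHCO3 = 0.0005986 x 84.01 = 0.05028 g, so %NaHCO3 = 0.05028/0.0530 x 100 = 94.9%.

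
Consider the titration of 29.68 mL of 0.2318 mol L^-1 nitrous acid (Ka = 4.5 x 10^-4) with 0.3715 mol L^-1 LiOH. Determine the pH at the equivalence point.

8.25

n(HNO2) = 0.2318 x 0.02968 = 0.006880 mol; V(LiOH) at equivalence = 0.006880/0.3715 = 0.01852 L.
At equivalence all the acid is converted to NO2-; total volume = 0.02968 + 0.01852 = 0.04820 L, so [NO2-] = 0.006880/0.04820 = 0.1427 M.
Kb = Kw/Ka = 1.0e-14 / 4.5 x 10^-4 = 2.22e-11.
[OH^-] = sqrt(Kb x [NO2-]) = sqrt(2.22e-11 x 0.1427) = 1.78e-6 M.
pOH = 5.75, so pH = 14.00 - 5.75 = 8.25.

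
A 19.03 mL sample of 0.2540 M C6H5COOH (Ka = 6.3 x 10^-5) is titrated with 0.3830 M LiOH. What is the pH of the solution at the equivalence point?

n(C6H5COOH) = 0.2540 x 0.01903 = 0.004834 mol; V(LiOH) at equivalence = 0.004834/0.3830 = 0.01262 L.
At equivalence all the acid is converted to C6H5COO-; total volume = 0.01903 + 0.01262 = 0.03165 L, so [C6H5COO-] = 0.004834/0.03165 = 0.1527 M.
Kb = Kw/Ka = 1.0e-14 / 6.3 x 10^-5 = 1.59e-10.
[OH^-] = sqrt(Kb x [C6H5COO-]) = sqrt(1.59e-10 x 0.1527) = 4.92e-6 M.
pOH = 5.31, so pH = 14.00 - 5.31 = 8.69.

8.69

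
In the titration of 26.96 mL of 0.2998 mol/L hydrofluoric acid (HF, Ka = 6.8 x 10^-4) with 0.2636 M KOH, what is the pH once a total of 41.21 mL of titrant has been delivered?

12.61

n(acid) = 0.2998 x 0.02696 = 0.008083 mol; n(KOH) added = 0.2636 x 0.04121 = 0.01086 mol.
Base is in excess by 0.01086 - 0.008083 = 0.002780 mol in a total volume of 0.06817 L.
[OH^-] = 0.002780/0.06817 = 0.04079 M, so pOH = 1.39 and pH = 14.00 - 1.39 = 12.61.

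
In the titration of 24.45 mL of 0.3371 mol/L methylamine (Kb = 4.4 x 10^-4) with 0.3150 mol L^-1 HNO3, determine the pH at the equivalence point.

n(CH3NH2) = 0.3371 x 0.02445 = 0.008242 mol; V(HNO3) at equivalence = 0.008242/0.3150 = 0.02617 L.
At equivalence the base is fully converted to CH3NH3+; total volume = 0.05062 L, so [CH3NH3+] = 0.008242/0.05062 = 0.1628 M.
Ka(CH3NH3+) = Kw/Kb = 1.0e-14 / 4.4 x 10^-4 = 2.27e-11.
[H^+] = sqrt(Ka x [CH3NH3+]) = sqrt(2.27e-11 x 0.1628) = 1.92e-6 M.
pH = -log(1.92e-6) = 5.72.

5.72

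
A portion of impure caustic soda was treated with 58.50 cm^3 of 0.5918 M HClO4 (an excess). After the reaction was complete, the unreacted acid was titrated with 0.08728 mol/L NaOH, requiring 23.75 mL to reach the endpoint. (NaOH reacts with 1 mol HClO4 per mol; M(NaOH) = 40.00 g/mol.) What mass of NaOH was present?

1.30 g

Total n(HClO4) added = 0.5918 x 0.05850 = 0.03462 mol.
n(NaOH) used = 0.08728 x 0.02375 = 0.002073 mol, which equals the excess n(HClO4).
So n(HClO4) consumed by the sample = 0.03462 - 0.002073 = 0.03255 mol.
n(NaOH) = 0.03255 / 1 = 0.03255 mol.
mass = 0.03255 mol x 40.00 g/mol = 1.30 g.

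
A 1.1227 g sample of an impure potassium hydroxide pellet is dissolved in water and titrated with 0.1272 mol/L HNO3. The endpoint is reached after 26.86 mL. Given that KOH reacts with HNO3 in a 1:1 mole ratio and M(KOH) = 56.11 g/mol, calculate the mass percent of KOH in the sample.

n(HNO3) = 0.1272 x 0.02686 = 0.003417 mol.
n(KOH) = 0.003417 / 1 = 0.003417 mol.
mass of KOH = 0.003417 x 56.11 = 0.1917 g.
% purity = 0.1917 / 1.1227 x 100 = 17.1%.

17.1%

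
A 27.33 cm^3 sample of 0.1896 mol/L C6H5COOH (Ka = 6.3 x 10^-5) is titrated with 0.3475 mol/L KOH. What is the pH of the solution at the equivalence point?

8.64

n(C6H5COOH) = 0.1896 x 0.02733 = 0.005182 mol; V(KOH) at equivalence = 0.005182/0.3475 = 0.01491 L.
At equivalence all the acid is converted to C6H5COO-; total volume = 0.02733 + 0.01491 = 0.04224 L, so [C6H5COO-] = 0.005182/0.04224 = 0.1227 M.
Kb = Kw/Ka = 1.0e-14 / 6.3 x 10^-5 = 1.59e-10.
[OH^-] = sqrt(Kb x [C6H5COO-]) = sqrt(1.59e-10 x 0.1227) = 4.41e-6 M.
pOH = 5.36, so pH = 14.00 - 5.36 = 8.64.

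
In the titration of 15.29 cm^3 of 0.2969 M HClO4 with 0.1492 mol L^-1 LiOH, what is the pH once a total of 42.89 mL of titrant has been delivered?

12.50

n(acid) = 0.2969 x 0.01529 = 0.004540 mol; n(LiOH) added = 0.1492 x 0.04289 = 0.006399 mol.
Base is in excess by 0.006399 - 0.004540 = 0.001860 mol in a total volume of 0.05818 L.
[OH^-] = 0.001860/0.05818 = 0.03196 M, so pOH = 1.50 and pH = 14.00 - 1.50 = 12.50.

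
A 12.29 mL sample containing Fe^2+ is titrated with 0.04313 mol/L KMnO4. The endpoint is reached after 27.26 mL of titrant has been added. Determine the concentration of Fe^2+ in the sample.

0.478 M

n(KMnO4) = 0.04313 x 0.02726 = 0.001176 mol.
From the balanced equation, 1 mol KMnO4 reacts with 5 mol Fe^2+, so n(Fe^2+) = 0.001176 x 5/1 = 0.005879 mol.
[Fe^2+] = 0.005879 / 0.01229 L = 0.478 M.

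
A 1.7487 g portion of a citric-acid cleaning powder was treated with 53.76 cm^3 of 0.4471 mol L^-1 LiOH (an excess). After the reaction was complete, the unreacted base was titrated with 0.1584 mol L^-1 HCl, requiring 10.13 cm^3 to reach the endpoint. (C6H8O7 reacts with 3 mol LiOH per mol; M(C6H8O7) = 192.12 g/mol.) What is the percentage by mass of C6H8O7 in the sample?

82.1%

Total n(LiOH) added = 0.4471 x 0.05376 = 0.02404 mol.
n(HCl) used = 0.1584 x 0.01013 = 0.001605 mol, which equals the excess n(LiOH).
So n(LiOH) consumed by the sample = 0.02404 - 0.001605 = 0.02243 mol.
n(C6H8O7) = 0.02243 / 3 = 0.007477 mol.
mass C6H8O7 = 0.007477 x 192.12 = 1.437 g, so %C6H8O7 = 1.437/1.7487 x 100 = 82.1%.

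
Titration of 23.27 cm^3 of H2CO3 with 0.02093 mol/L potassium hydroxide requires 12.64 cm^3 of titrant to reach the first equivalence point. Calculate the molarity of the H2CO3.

n(KOH) = 0.02093 x 0.01264 = 0.0002646 mol.
At the first equivalence point, 1 mol OH^- react per mol H2CO3, so n(H2CO3) = 0.0002646 / 1 = 0.0002646 mol.
[H2CO3] = 0.0002646 / 0.02327 L = 0.0114 M.

0.0114 M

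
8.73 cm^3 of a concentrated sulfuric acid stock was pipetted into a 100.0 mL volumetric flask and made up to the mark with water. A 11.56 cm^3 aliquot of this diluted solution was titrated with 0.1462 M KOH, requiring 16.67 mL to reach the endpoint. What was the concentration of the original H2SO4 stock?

n(KOH) = 0.1462 x 0.01667 = 0.002437 mol.
n(H2SO4) in the aliquot = 0.002437 x 1/2 = 0.001219 mol.
[diluted H2SO4] = 0.001219 / 0.01156 = 0.1054 M.
Dilution factor = 100.0/8.730 = 11.45, so [stock] = 0.1054 x 11.45 = 1.21 M.

1.21 M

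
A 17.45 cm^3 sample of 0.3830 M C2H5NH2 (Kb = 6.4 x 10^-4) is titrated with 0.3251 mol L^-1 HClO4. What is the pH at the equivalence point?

5.78

n(C2H5NH2) = 0.3830 x 0.01745 = 0.006683 mol; V(HClO4) at equivalence = 0.006683/0.3251 = 0.02056 L.
At equivalence the base is fully converted to C2H5NH3+; total volume = 0.03801 L, so [C2H5NH3+] = 0.006683/0.03801 = 0.1758 M.
Ka(C2H5NH3+) = Kw/Kb = 1.0e-14 / 6.4 x 10^-4 = 1.56e-11.
[H^+] = sqrt(Ka x [C2H5NH3+]) = sqrt(1.56e-11 x 0.1758) = 1.66e-6 M.
pH = -log(1.66e-6) = 5.78.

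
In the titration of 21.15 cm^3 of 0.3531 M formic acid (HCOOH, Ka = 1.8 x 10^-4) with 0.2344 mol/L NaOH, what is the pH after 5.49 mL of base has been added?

3.06

Initial n(HCOOH) = 0.3531 x 0.02115 = 0.007468 mol.
n(NaOH) added = 0.2344 x 0.005490 = 0.001287 mol, converting that many moles of HCOOH to HCOO-.
Remaining n(HCOOH) = 0.006181 mol; n(HCOO-) = 0.001287 mol.
By Henderson-Hasselbalch, pH = pKa + log([A^-]/[HA]) = 3.74 + log(0.001287/0.006181) = 3.74 + (-0.68) = 3.06.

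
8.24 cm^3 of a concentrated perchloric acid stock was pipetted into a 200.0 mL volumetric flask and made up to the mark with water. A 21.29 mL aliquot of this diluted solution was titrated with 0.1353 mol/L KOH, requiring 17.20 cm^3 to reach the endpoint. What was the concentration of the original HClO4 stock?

2.65 M

n(KOH) = 0.1353 x 0.01720 = 0.002327 mol.
n(HClO4) in the aliquot = 0.002327 mol.
[diluted HClO4] = 0.002327 / 0.02129 = 0.1093 M.
Dilution factor = 200.0/8.240 = 24.27, so [stock] = 0.1093 x 24.27 = 2.65 M.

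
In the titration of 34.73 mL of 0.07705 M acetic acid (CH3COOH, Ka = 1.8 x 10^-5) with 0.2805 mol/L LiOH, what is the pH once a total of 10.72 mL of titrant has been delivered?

n(acid) = 0.07705 x 0.03473 = 0.002676 mol; n(LiOH) added = 0.2805 x 0.01072 = 0.003007 mol.
Base is in excess by 0.003007 - 0.002676 = 0.0003310 mol in a total volume of 0.04545 L.
[OH^-] = 0.0003310/0.04545 = 0.007283 M, so pOH = 2.14 and pH = 14.00 - 2.14 = 11.86.

11.86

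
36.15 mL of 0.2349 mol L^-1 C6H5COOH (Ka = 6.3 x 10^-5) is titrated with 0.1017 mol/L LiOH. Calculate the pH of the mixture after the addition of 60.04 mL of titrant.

Initial n(C6H5COOH) = 0.2349 x 0.03615 = 0.008492 mol.
n(LiOH) added = 0.1017 x 0.06004 = 0.006106 mol, converting that many moles of C6H5COOH to C6H5COO-.
Remaining n(C6H5COOH) = 0.002386 mol; n(C6H5COO-) = 0.006106 mol.
By Henderson-Hasselbalch, pH = pKa + log([A^-]/[HA]) = 4.20 + log(0.006106/0.002386) = 4.20 + (+0.41) = 4.61.

4.61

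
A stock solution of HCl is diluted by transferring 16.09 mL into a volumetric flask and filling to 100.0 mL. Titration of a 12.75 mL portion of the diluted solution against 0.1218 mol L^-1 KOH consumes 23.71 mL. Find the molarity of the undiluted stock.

n(KOH) = 0.1218 x 0.02371 = 0.002888 mol.
n(HCl) in the aliquot = 0.002888 mol.
[diluted HCl] = 0.002888 / 0.01275 = 0.2265 M.
Dilution factor = 100.0/16.09 = 6.215, so [stock] = 0.2265 x 6.215 = 1.41 M.

1.41 M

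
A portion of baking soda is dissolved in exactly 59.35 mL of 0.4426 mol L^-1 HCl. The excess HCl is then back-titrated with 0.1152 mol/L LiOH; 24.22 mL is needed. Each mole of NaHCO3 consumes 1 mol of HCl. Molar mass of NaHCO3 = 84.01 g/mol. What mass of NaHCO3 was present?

Total n(HCl) added = 0.4426 x 0.05935 = 0.02627 mol.
n(LiOH) used = 0.1152 x 0.02422 = 0.002790 mol, which equals the excess n(HCl).
So n(HCl) consumed by the sample = 0.02627 - 0.002790 = 0.02348 mol.
n(NaHCO3) = 0.02348 / 1 = 0.02348 mol.
mass = 0.02348 mol x 84.01 g/mol = 1.97 g.

1.97 g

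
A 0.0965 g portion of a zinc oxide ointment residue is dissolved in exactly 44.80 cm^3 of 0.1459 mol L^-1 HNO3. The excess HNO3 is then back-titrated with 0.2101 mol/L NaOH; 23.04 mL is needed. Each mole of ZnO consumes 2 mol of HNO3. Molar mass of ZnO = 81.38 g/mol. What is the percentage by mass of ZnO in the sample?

71.5%

Total n(HNO3) added = 0.1459 x 0.04480 = 0.006536 mol.
n(NaOH) used = 0.2101 x 0.02304 = 0.004841 mol, which equals the excess n(HNO3).
So n(HNO3) consumed by the sample = 0.006536 - 0.004841 = 0.001696 mol.
n(ZnO) = 0.001696 / 2 = 0.0008478 mol.
mass ZnO = 0.0008478 x 81.38 = 0.06899 g, so %ZnO = 0.06899/0.0965 x 100 = 71.5%.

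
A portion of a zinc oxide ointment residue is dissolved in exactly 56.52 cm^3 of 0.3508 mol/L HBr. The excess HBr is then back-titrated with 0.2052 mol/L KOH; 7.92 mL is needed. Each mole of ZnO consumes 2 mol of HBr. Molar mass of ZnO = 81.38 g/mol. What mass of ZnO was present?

Total n(HBr) added = 0.3508 x 0.05652 = 0.01983 mol.
n(KOH) used = 0.2052 x 0.007920 = 0.001625 mol, which equals the excess n(HBr).
So n(HBr) consumed by the sample = 0.01983 - 0.001625 = 0.01820 mol.
n(ZnO) = 0.01820 / 2 = 0.009101 mol.
mass = 0.009101 mol x 81.38 g/mol = 0.741 g.

0.741 g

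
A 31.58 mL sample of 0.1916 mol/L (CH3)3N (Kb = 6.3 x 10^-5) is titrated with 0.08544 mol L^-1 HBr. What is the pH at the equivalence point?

n((CH3)3N) = 0.1916 x 0.03158 = 0.006051 mol; V(HBr) at equivalence = 0.006051/0.08544 = 0.07082 L.
At equivalence the base is fully converted to (CH3)3NH+; total volume = 0.1024 L, so [(CH3)3NH+] = 0.006051/0.1024 = 0.05909 M.
Ka((CH3)3NH+) = Kw/Kb = 1.0e-14 / 6.3 x 10^-5 = 1.59e-10.
[H^+] = sqrt(Ka x [(CH3)3NH+]) = sqrt(1.59e-10 x 0.05909) = 3.06e-6 M.
pH = -log(3.06e-6) = 5.51.

5.51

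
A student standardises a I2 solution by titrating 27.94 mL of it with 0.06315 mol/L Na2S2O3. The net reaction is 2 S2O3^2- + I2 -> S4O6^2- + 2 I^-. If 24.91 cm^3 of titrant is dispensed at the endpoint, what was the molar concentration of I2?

0.0282 M

n(Na2S2O3) = 0.06315 x 0.02491 = 0.001573 mol.
From the balanced equation, 2 mol Na2S2O3 reacts with 1 mol I2, so n(I2) = 0.001573 x 1/2 = 0.0007865 mol.
[I2] = 0.0007865 / 0.02794 L = 0.0282 M.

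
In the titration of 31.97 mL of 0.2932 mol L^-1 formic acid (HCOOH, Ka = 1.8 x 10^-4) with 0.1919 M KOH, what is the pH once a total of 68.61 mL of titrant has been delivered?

n(acid) = 0.2932 x 0.03197 = 0.009374 mol; n(KOH) added = 0.1919 x 0.06861 = 0.01317 mol.
Base is in excess by 0.01317 - 0.009374 = 0.003793 mol in a total volume of 0.1006 L.
[OH^-] = 0.003793/0.1006 = 0.03771 M, so pOH = 1.42 and pH = 14.00 - 1.42 = 12.58.

12.58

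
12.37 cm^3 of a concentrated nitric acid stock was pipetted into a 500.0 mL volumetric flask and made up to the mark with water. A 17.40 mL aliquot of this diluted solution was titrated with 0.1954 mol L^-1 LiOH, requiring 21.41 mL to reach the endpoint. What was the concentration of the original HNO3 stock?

9.72 M

n(LiOH) = 0.1954 x 0.02141 = 0.004184 mol.
n(HNO3) in the aliquot = 0.004184 mol.
[diluted HNO3] = 0.004184 / 0.01740 = 0.2404 M.
Dilution factor = 500.0/12.37 = 40.42, so [stock] = 0.2404 x 40.42 = 9.72 M.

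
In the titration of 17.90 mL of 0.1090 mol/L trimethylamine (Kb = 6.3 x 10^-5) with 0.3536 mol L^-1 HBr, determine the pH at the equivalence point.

n((CH3)3N) = 0.1090 x 0.01790 = 0.001951 mol; V(HBr) at equivalence = 0.001951/0.3536 = 0.005518 L.
At equivalence the base is fully converted to (CH3)3NH+; total volume = 0.02342 L, so [(CH3)3NH+] = 0.001951/0.02342 = 0.08332 M.
Ka((CH3)3NH+) = Kw/Kb = 1.0e-14 / 6.3 x 10^-5 = 1.59e-10.
[H^+] = sqrt(Ka x [(CH3)3NH+]) = sqrt(1.59e-10 x 0.08332) = 3.64e-6 M.
pH = -log(3.64e-6) = 5.44.

5.44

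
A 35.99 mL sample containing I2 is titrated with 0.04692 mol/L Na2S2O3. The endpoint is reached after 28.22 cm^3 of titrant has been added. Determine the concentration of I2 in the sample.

0.0184 M

n(Na2S2O3) = 0.04692 x 0.02822 = 0.001324 mol.
From the balanced equation, 2 mol Na2S2O3 reacts with 1 mol I2, so n(I2) = 0.001324 x 1/2 = 0.0006620 mol.
[I2] = 0.0006620 / 0.03599 L = 0.0184 M.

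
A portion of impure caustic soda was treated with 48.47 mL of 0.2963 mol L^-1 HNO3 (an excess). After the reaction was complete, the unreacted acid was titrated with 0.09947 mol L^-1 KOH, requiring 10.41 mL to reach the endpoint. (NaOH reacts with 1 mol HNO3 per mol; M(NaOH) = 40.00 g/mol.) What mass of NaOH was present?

Total n(HNO3) added = 0.2963 x 0.04847 = 0.01436 mol.
n(KOH) used = 0.09947 x 0.01041 = 0.001035 mol, which equals the excess n(HNO3).
So n(HNO3) consumed by the sample = 0.01436 - 0.001035 = 0.01333 mol.
n(NaOH) = 0.01333 / 1 = 0.01333 mol.
mass = 0.01333 mol x 40.00 g/mol = 0.533 g.

0.533 g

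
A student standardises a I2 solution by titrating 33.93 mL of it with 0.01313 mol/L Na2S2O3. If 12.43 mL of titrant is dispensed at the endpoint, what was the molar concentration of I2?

n(Na2S2O3) = 0.01313 x 0.01243 = 0.0001632 mol.
From the balanced equation, 2 mol Na2S2O3 reacts with 1 mol I2, so n(I2) = 0.0001632 x 1/2 = 8.160e-5 mol.
[I2] = 8.160e-5 / 0.03393 L = 0.00241 M.

0.00241 M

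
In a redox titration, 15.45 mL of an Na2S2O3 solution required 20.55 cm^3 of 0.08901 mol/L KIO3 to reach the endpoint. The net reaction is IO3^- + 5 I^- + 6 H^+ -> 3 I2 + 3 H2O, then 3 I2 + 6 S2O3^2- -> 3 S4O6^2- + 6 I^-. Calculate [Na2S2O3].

n(KIO3) = 0.08901 x 0.02055 = 0.001829 mol.
From the balanced equation, 1 mol KIO3 reacts with 6 mol Na2S2O3, so n(Na2S2O3) = 0.001829 x 6/1 = 0.01097 mol.
[Na2S2O3] = 0.01097 / 0.01545 L = 0.710 M.

0.710 M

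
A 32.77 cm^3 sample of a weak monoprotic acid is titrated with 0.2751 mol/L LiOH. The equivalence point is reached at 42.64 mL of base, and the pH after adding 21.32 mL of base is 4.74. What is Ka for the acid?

21.32 mL is half of the equivalence volume, so this is the half-equivalence point where [HA] = [A^-].
At half-equivalence pH = pKa, so pKa = 4.74.
Ka = 10^(-4.74) = 1.8 x 10^-5.

1.8 x 10^-5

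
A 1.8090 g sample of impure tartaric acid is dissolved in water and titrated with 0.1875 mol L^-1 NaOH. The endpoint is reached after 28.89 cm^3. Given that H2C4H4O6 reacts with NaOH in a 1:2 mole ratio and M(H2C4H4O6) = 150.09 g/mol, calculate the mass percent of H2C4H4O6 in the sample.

n(NaOH) = 0.1875 x 0.02889 = 0.005417 mol.
n(H2C4H4O6) = 0.005417 / 2 = 0.002708 mol.
mass of H2C4H4O6 = 0.002708 x 150.09 = 0.4065 g.
% purity = 0.4065 / 1.8090 x 100 = 22.5%.

22.5%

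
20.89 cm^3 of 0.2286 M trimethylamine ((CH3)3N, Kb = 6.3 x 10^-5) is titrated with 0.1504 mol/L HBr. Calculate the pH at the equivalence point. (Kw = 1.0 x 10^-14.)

5.42

n((CH3)3N) = 0.2286 x 0.02089 = 0.004775 mol; V(HBr) at equivalence = 0.004775/0.1504 = 0.03175 L.
At equivalence the base is fully converted to (CH3)3NH+; total volume = 0.05264 L, so [(CH3)3NH+] = 0.004775/0.05264 = 0.09072 M.
Ka((CH3)3NH+) = Kw/Kb = 1.0e-14 / 6.3 x 10^-5 = 1.59e-10.
[H^+] = sqrt(Ka x [(CH3)3NH+]) = sqrt(1.59e-10 x 0.09072) = 3.79e-6 M.
pH = -log(3.79e-6) = 5.42.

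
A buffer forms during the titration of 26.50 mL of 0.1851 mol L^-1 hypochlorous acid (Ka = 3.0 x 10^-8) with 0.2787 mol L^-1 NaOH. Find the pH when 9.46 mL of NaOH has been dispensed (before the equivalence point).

Initial n(HClO) = 0.1851 x 0.02650 = 0.004905 mol.
n(NaOH) added = 0.2787 x 0.009460 = 0.002637 mol, converting that many moles of HClO to ClO-.
Remaining n(HClO) = 0.002269 mol; n(ClO-) = 0.002637 mol.
By Henderson-Hasselbalch, pH = pKa + log([A^-]/[HA]) = 7.52 + log(0.002637/0.002269) = 7.52 + (+0.07) = 7.59.

7.59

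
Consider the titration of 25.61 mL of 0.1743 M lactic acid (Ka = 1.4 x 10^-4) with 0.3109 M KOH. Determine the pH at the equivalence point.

n(HC3H5O3) = 0.1743 x 0.02561 = 0.004464 mol; V(KOH) at equivalence = 0.004464/0.3109 = 0.01436 L.
At equivalence all the acid is converted to C3H5O3-; total volume = 0.02561 + 0.01436 = 0.03997 L, so [C3H5O3-] = 0.004464/0.03997 = 0.1117 M.
Kb = Kw/Ka = 1.0e-14 / 1.4 x 10^-4 = 7.14e-11.
[OH^-] = sqrt(Kb x [C3H5O3-]) = sqrt(7.14e-11 x 0.1117) = 2.82e-6 M.
pOH = 5.55, so pH = 14.00 - 5.55 = 8.45.

8.45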